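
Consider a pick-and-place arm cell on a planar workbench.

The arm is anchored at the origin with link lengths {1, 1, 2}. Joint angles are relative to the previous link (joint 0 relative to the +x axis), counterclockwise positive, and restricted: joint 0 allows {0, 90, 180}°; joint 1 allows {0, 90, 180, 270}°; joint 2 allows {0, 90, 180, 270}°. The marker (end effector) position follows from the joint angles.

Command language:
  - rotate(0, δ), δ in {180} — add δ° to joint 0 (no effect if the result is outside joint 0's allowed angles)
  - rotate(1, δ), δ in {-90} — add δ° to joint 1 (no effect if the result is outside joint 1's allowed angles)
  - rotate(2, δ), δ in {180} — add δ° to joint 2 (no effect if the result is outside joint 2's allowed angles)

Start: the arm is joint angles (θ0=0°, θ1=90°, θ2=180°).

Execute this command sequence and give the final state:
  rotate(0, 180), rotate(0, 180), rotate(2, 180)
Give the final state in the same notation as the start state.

joint angles (θ0=0°, θ1=90°, θ2=0°)

initial: joint angles (θ0=0°, θ1=90°, θ2=180°)
[1] after rotate(0, 180): joint angles (θ0=180°, θ1=90°, θ2=180°)
[2] after rotate(0, 180): joint angles (θ0=0°, θ1=90°, θ2=180°)
[3] after rotate(2, 180): joint angles (θ0=0°, θ1=90°, θ2=0°)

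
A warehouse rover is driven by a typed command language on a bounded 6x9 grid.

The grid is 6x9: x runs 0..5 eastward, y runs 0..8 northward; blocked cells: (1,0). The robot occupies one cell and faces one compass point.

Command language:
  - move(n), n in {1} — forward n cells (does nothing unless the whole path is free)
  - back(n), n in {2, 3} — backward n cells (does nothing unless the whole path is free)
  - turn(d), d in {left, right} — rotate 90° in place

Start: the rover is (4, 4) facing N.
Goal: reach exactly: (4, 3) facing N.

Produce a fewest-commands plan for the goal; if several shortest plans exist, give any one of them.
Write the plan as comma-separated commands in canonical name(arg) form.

back(2), move(1)

begin: (4, 4) facing N
1. back(2) → (4, 2) facing N
2. move(1) → (4, 3) facing N
minimal: 2 command(s), checked below 2.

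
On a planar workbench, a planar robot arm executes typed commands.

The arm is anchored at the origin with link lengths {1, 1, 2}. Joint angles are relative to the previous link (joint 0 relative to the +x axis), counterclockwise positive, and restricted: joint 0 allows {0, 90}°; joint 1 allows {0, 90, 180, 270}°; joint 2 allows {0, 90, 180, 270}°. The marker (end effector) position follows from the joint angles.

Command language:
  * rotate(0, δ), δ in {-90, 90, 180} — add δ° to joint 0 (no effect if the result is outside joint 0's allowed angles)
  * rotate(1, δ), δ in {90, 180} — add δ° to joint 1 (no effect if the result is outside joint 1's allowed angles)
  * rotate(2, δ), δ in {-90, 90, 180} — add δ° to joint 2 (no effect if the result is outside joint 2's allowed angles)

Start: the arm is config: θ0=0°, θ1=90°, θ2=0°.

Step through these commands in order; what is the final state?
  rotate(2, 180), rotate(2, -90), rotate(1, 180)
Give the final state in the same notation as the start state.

begin: config: θ0=0°, θ1=90°, θ2=0°
t=1 rotate(2, 180) ⇒ config: θ0=0°, θ1=90°, θ2=180°
t=2 rotate(2, -90) ⇒ config: θ0=0°, θ1=90°, θ2=90°
t=3 rotate(1, 180) ⇒ config: θ0=0°, θ1=270°, θ2=90°

config: θ0=0°, θ1=270°, θ2=90°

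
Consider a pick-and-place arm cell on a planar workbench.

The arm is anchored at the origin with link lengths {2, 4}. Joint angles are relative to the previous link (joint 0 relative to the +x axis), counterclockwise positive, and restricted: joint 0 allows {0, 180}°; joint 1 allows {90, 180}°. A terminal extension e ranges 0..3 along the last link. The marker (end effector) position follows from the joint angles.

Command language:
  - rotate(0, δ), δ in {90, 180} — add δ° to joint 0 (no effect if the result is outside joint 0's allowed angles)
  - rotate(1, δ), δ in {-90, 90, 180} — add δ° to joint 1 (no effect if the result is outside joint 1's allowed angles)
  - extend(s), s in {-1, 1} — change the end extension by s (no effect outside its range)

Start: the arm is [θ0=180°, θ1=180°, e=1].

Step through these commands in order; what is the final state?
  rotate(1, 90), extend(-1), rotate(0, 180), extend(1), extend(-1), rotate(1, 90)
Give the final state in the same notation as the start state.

[θ0=0°, θ1=180°, e=0]

begin: [θ0=180°, θ1=180°, e=1]
t=1 rotate(1, 90) ⇒ [θ0=180°, θ1=180°, e=1]
t=2 extend(-1) ⇒ [θ0=180°, θ1=180°, e=0]
t=3 rotate(0, 180) ⇒ [θ0=0°, θ1=180°, e=0]
t=4 extend(1) ⇒ [θ0=0°, θ1=180°, e=1]
t=5 extend(-1) ⇒ [θ0=0°, θ1=180°, e=0]
t=6 rotate(1, 90) ⇒ [θ0=0°, θ1=180°, e=0]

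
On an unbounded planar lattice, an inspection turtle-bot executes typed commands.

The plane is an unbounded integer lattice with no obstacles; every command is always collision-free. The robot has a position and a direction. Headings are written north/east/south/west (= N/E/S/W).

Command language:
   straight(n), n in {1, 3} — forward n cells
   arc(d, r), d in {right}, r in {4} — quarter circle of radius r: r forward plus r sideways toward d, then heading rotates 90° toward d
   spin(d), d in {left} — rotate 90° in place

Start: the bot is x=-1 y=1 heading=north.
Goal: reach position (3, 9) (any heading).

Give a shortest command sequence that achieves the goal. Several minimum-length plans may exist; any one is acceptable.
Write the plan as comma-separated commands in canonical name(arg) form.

straight(1), straight(3), arc(right, 4)

t0: x=-1 y=1 heading=north
[1] after straight(1): x=-1 y=2 heading=north
[2] after straight(3): x=-1 y=5 heading=north
[3] after arc(right, 4): x=3 y=9 heading=east
nothing shorter than 3 reaches the goal.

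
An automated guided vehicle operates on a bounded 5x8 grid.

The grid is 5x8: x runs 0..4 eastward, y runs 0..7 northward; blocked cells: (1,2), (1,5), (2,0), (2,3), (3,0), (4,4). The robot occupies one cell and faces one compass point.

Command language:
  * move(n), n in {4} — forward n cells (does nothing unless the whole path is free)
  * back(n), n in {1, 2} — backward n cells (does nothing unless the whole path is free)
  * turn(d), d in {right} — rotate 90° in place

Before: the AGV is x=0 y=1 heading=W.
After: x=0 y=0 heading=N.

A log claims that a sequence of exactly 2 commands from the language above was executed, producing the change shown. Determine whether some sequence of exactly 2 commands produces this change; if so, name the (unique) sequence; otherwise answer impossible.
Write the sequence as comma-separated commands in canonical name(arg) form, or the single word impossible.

key: order matters: swapping turn(right) and back(1) lands elsewhere
from: x=0 y=1 heading=W
[1] after turn(right): x=0 y=1 heading=N
[2] after back(1): x=0 y=0 heading=N
all 16 alternatives checked — unique.

turn(right), back(1)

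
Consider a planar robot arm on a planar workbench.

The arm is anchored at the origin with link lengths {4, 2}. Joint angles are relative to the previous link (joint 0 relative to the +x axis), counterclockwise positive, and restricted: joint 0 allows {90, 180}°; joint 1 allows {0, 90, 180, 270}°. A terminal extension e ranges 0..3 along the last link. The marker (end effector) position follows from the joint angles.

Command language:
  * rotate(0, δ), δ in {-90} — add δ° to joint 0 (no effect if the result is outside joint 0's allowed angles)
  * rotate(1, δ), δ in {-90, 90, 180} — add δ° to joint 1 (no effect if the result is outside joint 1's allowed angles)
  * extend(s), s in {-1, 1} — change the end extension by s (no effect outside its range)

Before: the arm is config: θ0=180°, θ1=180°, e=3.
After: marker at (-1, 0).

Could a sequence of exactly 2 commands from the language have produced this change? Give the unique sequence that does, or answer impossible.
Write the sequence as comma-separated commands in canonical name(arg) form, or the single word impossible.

begin: config: θ0=180°, θ1=180°, e=3
[1] after extend(-1): config: θ0=180°, θ1=180°, e=2
[2] after extend(-1): config: θ0=180°, θ1=180°, e=1
no rival 2-sequence matches.

extend(-1), extend(-1)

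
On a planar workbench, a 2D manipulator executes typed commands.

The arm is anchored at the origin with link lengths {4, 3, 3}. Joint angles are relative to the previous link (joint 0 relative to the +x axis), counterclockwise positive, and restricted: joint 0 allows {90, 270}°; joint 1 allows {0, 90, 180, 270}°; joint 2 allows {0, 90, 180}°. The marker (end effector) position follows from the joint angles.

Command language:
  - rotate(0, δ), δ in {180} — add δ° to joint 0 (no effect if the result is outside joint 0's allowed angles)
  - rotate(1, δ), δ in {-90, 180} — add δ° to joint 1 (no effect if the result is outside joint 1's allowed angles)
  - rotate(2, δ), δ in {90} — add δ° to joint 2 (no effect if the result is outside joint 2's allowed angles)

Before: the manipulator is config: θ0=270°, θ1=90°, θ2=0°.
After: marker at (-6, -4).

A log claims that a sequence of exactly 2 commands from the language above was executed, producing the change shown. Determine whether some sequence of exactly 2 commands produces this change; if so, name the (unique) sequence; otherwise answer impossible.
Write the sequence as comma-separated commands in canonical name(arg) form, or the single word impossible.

rotate(1, -90), rotate(1, -90)

begin: config: θ0=270°, θ1=90°, θ2=0°
t=1 rotate(1, -90) ⇒ config: θ0=270°, θ1=0°, θ2=0°
t=2 rotate(1, -90) ⇒ config: θ0=270°, θ1=270°, θ2=0°
no other 2-command option fits: unique.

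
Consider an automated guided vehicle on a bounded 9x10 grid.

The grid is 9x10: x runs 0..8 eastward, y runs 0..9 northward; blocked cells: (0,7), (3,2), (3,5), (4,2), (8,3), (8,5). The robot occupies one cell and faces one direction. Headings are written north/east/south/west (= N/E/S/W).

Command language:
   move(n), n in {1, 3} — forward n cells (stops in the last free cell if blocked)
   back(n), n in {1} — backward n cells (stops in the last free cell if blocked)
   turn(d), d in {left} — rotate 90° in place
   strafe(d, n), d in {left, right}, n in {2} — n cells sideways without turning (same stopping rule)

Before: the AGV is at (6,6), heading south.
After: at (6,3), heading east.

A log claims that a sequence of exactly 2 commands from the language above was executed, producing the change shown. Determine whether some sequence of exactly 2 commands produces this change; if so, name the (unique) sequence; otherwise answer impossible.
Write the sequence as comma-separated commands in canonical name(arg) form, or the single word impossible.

key: cell and facing (now E) both changed — the 2 commands mix motion and turning
t0: at (6,6), heading south
1. move(3) → at (6,3), heading south
2. turn(left) → at (6,3), heading east
no other 2-command option fits: unique.

move(3), turn(left)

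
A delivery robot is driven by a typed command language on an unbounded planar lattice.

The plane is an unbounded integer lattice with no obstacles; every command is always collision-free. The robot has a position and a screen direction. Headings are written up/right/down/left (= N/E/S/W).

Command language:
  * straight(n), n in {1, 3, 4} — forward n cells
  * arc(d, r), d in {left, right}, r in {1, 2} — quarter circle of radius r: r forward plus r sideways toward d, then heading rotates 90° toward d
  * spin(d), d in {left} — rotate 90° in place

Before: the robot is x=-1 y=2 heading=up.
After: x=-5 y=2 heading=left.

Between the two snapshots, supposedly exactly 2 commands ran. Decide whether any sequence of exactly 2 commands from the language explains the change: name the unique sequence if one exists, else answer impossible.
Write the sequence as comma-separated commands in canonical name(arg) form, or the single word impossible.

key: order matters: swapping spin(left) and straight(4) lands elsewhere
initial: x=-1 y=2 heading=up
1. spin(left) → x=-1 y=2 heading=left
2. straight(4) → x=-5 y=2 heading=left
no rival 2-sequence matches.

spin(left), straight(4)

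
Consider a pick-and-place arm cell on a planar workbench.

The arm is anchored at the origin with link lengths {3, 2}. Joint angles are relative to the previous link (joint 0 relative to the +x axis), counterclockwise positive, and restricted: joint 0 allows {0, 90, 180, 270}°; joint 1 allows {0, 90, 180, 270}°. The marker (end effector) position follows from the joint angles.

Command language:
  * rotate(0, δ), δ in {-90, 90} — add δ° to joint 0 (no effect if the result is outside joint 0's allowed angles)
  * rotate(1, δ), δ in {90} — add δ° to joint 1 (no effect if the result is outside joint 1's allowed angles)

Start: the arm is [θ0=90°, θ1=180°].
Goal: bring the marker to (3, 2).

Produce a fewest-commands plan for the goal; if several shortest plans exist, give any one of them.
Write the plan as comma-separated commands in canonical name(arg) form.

rotate(0, -90), rotate(1, 90), rotate(1, 90), rotate(1, 90)

begin: [θ0=90°, θ1=180°]
step 1 (rotate(0, -90)): [θ0=0°, θ1=180°]
step 2 (rotate(1, 90)): [θ0=0°, θ1=270°]
step 3 (rotate(1, 90)): [θ0=0°, θ1=0°]
step 4 (rotate(1, 90)): [θ0=0°, θ1=90°]
minimal: 4 command(s), checked below 4.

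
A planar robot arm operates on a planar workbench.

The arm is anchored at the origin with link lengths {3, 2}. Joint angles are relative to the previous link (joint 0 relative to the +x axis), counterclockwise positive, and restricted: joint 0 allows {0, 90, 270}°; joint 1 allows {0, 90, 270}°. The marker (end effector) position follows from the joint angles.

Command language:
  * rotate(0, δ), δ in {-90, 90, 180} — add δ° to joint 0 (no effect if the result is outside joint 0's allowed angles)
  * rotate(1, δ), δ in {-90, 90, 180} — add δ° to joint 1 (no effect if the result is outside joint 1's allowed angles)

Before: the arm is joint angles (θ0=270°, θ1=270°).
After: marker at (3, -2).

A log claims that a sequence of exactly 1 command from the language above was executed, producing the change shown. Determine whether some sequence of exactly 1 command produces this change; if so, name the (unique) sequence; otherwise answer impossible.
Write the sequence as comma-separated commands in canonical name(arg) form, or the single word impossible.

t0: joint angles (θ0=270°, θ1=270°)
[1] after rotate(0, 90): joint angles (θ0=0°, θ1=270°)
no other 1-command option fits: unique.

rotate(0, 90)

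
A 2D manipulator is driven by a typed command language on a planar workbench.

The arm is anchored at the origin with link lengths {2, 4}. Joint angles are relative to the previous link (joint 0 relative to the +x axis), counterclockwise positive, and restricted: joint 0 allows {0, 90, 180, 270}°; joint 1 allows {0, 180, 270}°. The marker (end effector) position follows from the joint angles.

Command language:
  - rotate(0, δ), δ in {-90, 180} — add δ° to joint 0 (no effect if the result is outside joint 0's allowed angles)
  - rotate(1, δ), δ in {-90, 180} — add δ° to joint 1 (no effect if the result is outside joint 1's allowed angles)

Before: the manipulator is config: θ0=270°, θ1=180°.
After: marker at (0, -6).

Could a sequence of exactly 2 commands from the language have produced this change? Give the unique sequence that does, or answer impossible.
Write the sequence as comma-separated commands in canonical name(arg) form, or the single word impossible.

rotate(1, -90), rotate(1, 180)

key: order matters: swapping rotate(1, -90) and rotate(1, 180) lands elsewhere
from: config: θ0=270°, θ1=180°
[1] after rotate(1, -90): config: θ0=270°, θ1=180°
[2] after rotate(1, 180): config: θ0=270°, θ1=0°
all 16 alternatives checked — unique.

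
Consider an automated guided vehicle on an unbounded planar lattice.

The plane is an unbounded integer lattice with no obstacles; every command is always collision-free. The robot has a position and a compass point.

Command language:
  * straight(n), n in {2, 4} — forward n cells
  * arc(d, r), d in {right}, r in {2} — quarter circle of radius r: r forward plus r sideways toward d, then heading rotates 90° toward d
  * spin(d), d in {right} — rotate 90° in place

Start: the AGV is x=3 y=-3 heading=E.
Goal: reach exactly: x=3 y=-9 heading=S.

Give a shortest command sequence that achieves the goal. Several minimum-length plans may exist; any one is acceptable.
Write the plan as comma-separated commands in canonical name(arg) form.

spin(right), straight(4), straight(2)

from: x=3 y=-3 heading=E
t=1 spin(right) ⇒ x=3 y=-3 heading=S
t=2 straight(4) ⇒ x=3 y=-7 heading=S
t=3 straight(2) ⇒ x=3 y=-9 heading=S
nothing shorter than 3 reaches the goal.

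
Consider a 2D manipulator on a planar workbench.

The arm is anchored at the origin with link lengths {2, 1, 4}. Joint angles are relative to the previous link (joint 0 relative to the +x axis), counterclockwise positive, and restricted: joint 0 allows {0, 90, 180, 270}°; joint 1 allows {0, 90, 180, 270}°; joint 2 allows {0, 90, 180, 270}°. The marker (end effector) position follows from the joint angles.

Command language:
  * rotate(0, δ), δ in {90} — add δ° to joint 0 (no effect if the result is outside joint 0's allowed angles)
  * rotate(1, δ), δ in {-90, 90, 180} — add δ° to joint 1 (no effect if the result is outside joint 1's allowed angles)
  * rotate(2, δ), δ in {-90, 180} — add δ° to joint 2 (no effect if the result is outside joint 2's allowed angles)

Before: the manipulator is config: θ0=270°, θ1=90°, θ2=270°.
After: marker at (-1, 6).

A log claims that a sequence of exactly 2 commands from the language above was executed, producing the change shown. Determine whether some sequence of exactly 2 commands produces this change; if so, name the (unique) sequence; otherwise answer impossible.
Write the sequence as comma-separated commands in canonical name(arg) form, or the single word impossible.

start: config: θ0=270°, θ1=90°, θ2=270°
step 1 (rotate(0, 90)): config: θ0=0°, θ1=90°, θ2=270°
step 2 (rotate(0, 90)): config: θ0=90°, θ1=90°, θ2=270°
uniquely the one of 36 2-step routes that fits.

rotate(0, 90), rotate(0, 90)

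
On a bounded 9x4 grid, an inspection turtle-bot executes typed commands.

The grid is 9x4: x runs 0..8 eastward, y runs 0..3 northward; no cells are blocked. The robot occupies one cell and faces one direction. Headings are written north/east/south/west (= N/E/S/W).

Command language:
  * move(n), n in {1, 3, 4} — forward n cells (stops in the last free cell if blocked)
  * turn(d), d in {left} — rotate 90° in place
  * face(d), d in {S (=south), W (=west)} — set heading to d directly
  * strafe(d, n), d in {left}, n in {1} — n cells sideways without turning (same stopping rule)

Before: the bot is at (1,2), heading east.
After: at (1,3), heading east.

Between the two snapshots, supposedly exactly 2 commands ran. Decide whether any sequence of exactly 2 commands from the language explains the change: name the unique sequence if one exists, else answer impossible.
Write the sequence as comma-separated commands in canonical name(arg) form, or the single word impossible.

strafe(left, 1), strafe(left, 1)

key: heading stays E — no command in the sequence turns
t0: at (1,2), heading east
step 1 (strafe(left, 1)): at (1,3), heading east
step 2 (strafe(left, 1)): at (1,3), heading east
uniquely the one of 49 2-step routes that fits.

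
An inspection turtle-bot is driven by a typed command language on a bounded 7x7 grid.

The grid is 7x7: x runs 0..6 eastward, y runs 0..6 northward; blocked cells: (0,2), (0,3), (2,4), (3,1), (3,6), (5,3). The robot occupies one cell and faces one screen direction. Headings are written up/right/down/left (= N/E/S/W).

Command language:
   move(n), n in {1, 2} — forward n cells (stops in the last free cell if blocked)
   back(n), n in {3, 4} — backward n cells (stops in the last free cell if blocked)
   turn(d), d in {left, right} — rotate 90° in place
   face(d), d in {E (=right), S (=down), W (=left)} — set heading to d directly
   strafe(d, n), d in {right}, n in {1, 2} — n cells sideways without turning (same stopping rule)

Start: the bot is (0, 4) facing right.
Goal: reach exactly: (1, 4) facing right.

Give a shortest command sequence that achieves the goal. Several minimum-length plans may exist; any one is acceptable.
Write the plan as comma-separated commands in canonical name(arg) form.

move(2)

begin: (0, 4) facing right
[1] after move(2): (1, 4) facing right
minimal: 1 command(s), checked below 1.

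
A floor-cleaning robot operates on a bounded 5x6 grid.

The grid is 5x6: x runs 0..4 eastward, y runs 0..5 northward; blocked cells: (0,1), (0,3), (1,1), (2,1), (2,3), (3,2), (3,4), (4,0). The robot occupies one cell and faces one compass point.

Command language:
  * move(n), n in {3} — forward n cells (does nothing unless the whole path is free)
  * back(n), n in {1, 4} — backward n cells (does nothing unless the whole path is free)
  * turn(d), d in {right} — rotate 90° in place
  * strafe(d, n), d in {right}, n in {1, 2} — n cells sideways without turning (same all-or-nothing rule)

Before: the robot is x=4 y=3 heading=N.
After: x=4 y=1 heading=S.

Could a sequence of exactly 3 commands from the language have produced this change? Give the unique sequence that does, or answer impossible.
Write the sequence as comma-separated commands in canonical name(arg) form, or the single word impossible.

turn(right), strafe(right, 2), turn(right)

key: cell and facing (now S) both changed — the 3 commands mix motion and turning
initial: x=4 y=3 heading=N
1. turn(right) → x=4 y=3 heading=E
2. strafe(right, 2) → x=4 y=1 heading=E
3. turn(right) → x=4 y=1 heading=S
uniquely the one of 216 3-step routes that fits.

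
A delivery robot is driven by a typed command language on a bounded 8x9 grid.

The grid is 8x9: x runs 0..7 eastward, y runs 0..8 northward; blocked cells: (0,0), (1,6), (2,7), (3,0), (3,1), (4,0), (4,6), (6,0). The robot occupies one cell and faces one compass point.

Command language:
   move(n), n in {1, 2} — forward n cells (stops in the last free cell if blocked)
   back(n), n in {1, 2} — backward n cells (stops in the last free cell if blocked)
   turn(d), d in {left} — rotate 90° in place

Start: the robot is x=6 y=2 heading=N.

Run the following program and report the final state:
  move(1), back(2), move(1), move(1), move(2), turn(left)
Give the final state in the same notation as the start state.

x=6 y=5 heading=W

from: x=6 y=2 heading=N
t=1 move(1) ⇒ x=6 y=3 heading=N
t=2 back(2) ⇒ x=6 y=1 heading=N
t=3 move(1) ⇒ x=6 y=2 heading=N
t=4 move(1) ⇒ x=6 y=3 heading=N
t=5 move(2) ⇒ x=6 y=5 heading=N
t=6 turn(left) ⇒ x=6 y=5 heading=W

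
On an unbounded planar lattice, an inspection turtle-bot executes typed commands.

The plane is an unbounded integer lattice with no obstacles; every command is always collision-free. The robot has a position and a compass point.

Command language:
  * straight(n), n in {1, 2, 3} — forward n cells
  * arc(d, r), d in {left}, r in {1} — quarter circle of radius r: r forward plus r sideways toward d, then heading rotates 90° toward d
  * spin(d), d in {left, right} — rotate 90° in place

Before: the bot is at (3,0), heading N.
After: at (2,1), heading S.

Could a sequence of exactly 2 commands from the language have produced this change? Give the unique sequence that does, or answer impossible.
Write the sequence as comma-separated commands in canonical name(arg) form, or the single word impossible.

arc(left, 1), spin(left)

key: cell and facing (now S) both changed — the 2 commands mix motion and turning
initial: at (3,0), heading N
t=1 arc(left, 1) ⇒ at (2,1), heading W
t=2 spin(left) ⇒ at (2,1), heading S
no other 2-command option fits: unique.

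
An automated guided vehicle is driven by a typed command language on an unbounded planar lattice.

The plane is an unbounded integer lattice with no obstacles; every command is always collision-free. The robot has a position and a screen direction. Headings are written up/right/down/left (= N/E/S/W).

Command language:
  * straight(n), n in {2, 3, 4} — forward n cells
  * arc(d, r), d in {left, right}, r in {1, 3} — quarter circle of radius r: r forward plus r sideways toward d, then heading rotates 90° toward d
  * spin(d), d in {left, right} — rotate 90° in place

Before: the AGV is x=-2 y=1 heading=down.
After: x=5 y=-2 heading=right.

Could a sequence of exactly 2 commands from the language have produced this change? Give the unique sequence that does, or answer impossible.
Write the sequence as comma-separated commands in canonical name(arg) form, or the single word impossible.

key: position moved to (5,-2) AND the heading swung to E — translation plus rotation needed
t0: x=-2 y=1 heading=down
t=1 arc(left, 3) ⇒ x=1 y=-2 heading=right
t=2 straight(4) ⇒ x=5 y=-2 heading=right
all 81 alternatives checked — unique.

arc(left, 3), straight(4)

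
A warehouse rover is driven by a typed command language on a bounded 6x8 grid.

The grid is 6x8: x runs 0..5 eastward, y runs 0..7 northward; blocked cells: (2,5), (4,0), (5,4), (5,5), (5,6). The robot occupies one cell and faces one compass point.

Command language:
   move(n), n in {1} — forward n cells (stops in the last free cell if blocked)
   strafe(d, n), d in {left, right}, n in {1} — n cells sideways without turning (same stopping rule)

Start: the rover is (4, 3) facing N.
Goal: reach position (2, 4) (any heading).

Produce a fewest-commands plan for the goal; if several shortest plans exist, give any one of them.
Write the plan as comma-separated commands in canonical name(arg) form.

move(1), strafe(left, 1), strafe(left, 1)

t0: (4, 3) facing N
t=1 move(1) ⇒ (4, 4) facing N
t=2 strafe(left, 1) ⇒ (3, 4) facing N
t=3 strafe(left, 1) ⇒ (2, 4) facing N
no 2-step plan works, so 3 is optimal.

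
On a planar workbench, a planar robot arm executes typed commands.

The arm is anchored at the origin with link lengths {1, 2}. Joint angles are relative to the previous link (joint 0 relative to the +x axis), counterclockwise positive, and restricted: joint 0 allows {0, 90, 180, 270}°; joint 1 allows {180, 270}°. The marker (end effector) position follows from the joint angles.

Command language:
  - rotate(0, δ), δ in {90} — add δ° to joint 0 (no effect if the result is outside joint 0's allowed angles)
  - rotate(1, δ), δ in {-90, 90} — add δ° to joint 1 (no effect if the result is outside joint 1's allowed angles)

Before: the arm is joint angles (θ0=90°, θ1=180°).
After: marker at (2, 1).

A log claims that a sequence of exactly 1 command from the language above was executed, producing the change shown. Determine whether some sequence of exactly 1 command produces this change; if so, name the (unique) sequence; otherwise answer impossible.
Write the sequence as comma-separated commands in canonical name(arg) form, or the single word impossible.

start: joint angles (θ0=90°, θ1=180°)
[1] after rotate(1, 90): joint angles (θ0=90°, θ1=270°)
no other 1-command option fits: unique.

rotate(1, 90)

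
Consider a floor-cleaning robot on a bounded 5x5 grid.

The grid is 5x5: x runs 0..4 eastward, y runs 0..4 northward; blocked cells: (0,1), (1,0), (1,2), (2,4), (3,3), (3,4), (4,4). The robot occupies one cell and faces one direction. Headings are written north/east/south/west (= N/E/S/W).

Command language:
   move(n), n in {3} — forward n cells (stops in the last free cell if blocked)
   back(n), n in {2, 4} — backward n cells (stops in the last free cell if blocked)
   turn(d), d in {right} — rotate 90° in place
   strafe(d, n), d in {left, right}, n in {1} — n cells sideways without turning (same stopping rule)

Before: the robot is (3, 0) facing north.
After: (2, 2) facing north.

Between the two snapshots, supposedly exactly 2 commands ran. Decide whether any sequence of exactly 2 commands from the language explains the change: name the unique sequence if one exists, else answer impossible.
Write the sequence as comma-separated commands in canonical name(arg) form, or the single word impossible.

move(3), strafe(left, 1)

key: move(3) is stopped early by the blocked cell at (3,3)
start: (3, 0) facing north
1. move(3) → (3, 2) facing north
2. strafe(left, 1) → (2, 2) facing north
no other 2-command option fits: unique.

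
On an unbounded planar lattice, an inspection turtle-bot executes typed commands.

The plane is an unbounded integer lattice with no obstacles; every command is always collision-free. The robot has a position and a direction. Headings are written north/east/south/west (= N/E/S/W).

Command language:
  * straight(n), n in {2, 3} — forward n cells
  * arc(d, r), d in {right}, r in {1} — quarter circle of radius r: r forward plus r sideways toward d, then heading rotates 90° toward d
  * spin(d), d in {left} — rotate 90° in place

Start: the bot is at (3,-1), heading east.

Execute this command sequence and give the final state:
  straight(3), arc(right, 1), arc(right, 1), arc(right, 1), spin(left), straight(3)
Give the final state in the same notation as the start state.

begin: at (3,-1), heading east
t=1 straight(3) ⇒ at (6,-1), heading east
t=2 arc(right, 1) ⇒ at (7,-2), heading south
t=3 arc(right, 1) ⇒ at (6,-3), heading west
t=4 arc(right, 1) ⇒ at (5,-2), heading north
t=5 spin(left) ⇒ at (5,-2), heading west
t=6 straight(3) ⇒ at (2,-2), heading west

at (2,-2), heading west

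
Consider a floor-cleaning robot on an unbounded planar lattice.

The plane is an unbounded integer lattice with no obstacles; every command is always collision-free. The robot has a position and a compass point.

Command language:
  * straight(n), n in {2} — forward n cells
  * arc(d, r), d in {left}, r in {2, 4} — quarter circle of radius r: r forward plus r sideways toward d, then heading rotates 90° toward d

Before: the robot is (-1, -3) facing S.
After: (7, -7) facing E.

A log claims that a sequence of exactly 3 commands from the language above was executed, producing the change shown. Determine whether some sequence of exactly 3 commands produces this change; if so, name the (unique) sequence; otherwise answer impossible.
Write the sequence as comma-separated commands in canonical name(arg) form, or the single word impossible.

key: cell and facing (now E) both changed — the 3 commands mix motion and turning
start: (-1, -3) facing S
step 1 (arc(left, 4)): (3, -7) facing E
step 2 (straight(2)): (5, -7) facing E
step 3 (straight(2)): (7, -7) facing E
no other 3-command option fits: unique.

arc(left, 4), straight(2), straight(2)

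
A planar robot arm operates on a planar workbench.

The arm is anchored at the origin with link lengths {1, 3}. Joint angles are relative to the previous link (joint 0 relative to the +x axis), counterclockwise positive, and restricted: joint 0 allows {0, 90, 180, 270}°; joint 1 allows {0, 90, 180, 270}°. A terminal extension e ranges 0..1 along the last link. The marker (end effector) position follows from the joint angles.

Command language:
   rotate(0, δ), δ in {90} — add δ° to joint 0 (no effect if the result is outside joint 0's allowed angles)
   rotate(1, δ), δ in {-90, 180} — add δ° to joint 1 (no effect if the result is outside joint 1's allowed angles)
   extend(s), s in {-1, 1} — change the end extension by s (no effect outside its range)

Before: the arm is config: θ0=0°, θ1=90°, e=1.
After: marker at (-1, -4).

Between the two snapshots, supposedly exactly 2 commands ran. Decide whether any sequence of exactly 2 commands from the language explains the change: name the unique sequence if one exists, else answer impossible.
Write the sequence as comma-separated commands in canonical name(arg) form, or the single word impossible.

start: config: θ0=0°, θ1=90°, e=1
t=1 rotate(0, 90) ⇒ config: θ0=90°, θ1=90°, e=1
t=2 rotate(0, 90) ⇒ config: θ0=180°, θ1=90°, e=1
uniquely the one of 25 2-step routes that fits.

rotate(0, 90), rotate(0, 90)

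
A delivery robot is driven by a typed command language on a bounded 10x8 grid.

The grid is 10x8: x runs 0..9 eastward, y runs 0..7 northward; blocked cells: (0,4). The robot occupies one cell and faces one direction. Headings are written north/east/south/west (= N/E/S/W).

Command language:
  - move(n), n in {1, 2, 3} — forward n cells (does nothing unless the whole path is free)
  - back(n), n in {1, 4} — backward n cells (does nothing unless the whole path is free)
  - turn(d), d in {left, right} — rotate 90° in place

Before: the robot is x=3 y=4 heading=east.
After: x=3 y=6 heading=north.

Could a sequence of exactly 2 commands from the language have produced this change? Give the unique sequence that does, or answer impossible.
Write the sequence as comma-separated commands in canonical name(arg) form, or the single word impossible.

turn(left), move(2)

key: running move(2) before turn(left) would end elsewhere — order is forced
from: x=3 y=4 heading=east
1. turn(left) → x=3 y=4 heading=north
2. move(2) → x=3 y=6 heading=north
uniquely the one of 49 2-step routes that fits.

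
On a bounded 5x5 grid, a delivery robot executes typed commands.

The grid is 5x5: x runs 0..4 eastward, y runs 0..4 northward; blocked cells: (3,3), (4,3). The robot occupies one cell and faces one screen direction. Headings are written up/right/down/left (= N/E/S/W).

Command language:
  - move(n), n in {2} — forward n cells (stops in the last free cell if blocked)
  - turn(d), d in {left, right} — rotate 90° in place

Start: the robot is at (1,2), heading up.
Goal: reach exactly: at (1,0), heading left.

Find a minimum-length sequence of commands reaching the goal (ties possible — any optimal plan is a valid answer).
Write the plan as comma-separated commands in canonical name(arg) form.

from: at (1,2), heading up
[1] after turn(left): at (1,2), heading left
[2] after turn(left): at (1,2), heading down
[3] after move(2): at (1,0), heading down
[4] after turn(right): at (1,0), heading left
shorter routes all fall short; 4 is best.

turn(left), turn(left), move(2), turn(right)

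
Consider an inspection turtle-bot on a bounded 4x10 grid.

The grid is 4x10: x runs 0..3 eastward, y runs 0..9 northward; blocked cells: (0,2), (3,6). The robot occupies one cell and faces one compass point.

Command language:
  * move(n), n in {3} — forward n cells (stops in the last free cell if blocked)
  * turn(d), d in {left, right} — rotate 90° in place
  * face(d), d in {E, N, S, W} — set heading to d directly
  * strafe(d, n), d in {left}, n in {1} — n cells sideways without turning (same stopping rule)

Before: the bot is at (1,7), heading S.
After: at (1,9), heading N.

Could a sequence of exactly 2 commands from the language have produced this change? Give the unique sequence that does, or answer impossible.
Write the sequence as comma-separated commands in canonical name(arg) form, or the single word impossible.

face(N), move(3)

key: move(3) runs into the grid edge before its full distance
begin: at (1,7), heading S
[1] after face(N): at (1,7), heading N
[2] after move(3): at (1,9), heading N
no other 2-command option fits: unique.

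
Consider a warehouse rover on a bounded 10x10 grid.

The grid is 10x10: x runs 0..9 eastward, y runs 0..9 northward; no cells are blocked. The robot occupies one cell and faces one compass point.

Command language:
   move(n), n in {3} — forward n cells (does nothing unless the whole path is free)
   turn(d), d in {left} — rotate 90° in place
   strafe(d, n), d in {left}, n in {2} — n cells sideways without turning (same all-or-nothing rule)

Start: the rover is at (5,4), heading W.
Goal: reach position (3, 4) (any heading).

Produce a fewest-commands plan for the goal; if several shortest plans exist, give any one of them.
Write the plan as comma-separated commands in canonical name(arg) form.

t0: at (5,4), heading W
[1] after turn(left): at (5,4), heading S
[2] after turn(left): at (5,4), heading E
[3] after turn(left): at (5,4), heading N
[4] after strafe(left, 2): at (3,4), heading N
minimal: 4 command(s), checked below 4.

turn(left), turn(left), turn(left), strafe(left, 2)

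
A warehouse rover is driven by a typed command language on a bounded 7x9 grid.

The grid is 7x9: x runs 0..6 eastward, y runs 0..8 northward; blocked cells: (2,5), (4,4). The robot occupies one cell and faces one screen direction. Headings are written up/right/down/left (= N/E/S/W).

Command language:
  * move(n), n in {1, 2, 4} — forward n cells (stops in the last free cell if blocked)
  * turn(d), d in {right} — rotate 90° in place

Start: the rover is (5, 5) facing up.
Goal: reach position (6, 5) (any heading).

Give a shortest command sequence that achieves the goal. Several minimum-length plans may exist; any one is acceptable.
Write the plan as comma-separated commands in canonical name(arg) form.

t0: (5, 5) facing up
1. turn(right) → (5, 5) facing right
2. move(4) → (6, 5) facing right
shorter routes all fall short; 2 is best.

turn(right), move(4)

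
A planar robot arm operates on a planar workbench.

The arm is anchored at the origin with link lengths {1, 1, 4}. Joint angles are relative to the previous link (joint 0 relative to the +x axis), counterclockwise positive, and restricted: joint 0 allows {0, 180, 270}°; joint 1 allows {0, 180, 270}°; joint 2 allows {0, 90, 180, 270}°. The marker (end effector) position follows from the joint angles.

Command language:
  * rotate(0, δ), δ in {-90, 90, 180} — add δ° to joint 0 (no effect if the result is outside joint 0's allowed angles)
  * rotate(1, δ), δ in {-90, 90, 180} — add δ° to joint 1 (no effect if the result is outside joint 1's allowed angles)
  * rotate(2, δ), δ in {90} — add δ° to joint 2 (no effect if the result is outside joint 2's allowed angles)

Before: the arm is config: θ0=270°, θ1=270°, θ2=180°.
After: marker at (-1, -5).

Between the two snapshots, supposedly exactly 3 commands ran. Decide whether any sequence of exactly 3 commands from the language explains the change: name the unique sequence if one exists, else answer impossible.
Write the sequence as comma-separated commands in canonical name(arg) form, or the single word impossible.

rotate(2, 90), rotate(2, 90), rotate(2, 90)

from: config: θ0=270°, θ1=270°, θ2=180°
t=1 rotate(2, 90) ⇒ config: θ0=270°, θ1=270°, θ2=270°
t=2 rotate(2, 90) ⇒ config: θ0=270°, θ1=270°, θ2=0°
t=3 rotate(2, 90) ⇒ config: θ0=270°, θ1=270°, θ2=90°
no rival 3-sequence matches.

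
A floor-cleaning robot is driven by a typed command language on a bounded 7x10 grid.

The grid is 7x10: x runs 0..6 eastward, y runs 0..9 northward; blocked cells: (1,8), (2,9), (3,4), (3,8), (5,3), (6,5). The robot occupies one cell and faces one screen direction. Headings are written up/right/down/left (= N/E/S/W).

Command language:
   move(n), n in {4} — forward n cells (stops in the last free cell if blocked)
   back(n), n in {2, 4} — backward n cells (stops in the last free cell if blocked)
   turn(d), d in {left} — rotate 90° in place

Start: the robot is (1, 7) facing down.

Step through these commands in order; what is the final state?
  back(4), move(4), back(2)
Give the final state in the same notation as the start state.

(1, 5) facing down

initial: (1, 7) facing down
1. back(4) → (1, 7) facing down
2. move(4) → (1, 3) facing down
3. back(2) → (1, 5) facing down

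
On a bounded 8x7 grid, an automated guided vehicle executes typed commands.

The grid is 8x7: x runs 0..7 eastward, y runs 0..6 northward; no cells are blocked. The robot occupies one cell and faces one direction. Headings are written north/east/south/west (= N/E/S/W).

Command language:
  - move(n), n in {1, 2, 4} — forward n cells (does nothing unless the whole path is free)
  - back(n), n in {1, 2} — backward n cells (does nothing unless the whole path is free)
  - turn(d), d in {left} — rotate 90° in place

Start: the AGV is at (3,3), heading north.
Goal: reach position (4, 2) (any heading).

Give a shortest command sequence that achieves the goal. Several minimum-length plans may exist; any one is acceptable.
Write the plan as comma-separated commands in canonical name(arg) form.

back(1), turn(left), back(1)

initial: at (3,3), heading north
[1] after back(1): at (3,2), heading north
[2] after turn(left): at (3,2), heading west
[3] after back(1): at (4,2), heading west
minimal: 3 command(s), checked below 3.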